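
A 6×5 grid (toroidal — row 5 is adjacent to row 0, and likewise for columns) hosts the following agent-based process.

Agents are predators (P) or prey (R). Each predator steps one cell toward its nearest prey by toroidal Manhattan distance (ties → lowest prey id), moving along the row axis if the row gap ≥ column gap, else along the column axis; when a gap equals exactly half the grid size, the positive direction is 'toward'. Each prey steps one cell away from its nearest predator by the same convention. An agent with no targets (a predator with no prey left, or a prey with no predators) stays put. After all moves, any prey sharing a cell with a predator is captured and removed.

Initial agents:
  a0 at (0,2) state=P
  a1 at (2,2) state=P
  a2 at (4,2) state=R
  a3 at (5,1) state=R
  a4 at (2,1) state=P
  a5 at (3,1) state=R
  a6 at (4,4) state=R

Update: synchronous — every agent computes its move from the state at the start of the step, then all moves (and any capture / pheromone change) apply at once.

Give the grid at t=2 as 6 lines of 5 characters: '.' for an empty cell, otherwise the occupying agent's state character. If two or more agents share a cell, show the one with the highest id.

t=1: a0@(5,2):P a1@(3,2):P a3@(4,1):R a4@(3,1):P a5@(4,1):R a6@(3,4):R
t=2: a0@(4,2):P a1@(4,2):P a3@(5,1):R a4@(4,1):P a5@(5,1):R a6@(3,0):R

.....
.....
.....
R....
.PP..
.R...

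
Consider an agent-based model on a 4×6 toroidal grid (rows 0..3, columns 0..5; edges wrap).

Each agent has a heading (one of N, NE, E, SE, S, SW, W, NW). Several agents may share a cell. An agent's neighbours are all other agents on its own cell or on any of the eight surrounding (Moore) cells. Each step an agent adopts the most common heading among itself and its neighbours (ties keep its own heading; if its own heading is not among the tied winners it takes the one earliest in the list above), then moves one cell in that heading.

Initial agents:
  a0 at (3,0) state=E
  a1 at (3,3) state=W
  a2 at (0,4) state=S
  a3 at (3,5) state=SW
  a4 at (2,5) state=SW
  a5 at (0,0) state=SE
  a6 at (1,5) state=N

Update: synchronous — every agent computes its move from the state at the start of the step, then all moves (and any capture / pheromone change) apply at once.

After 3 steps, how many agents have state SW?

t=1: a0@(0,5):SW a1@(3,2):W a2@(1,4):S a3@(0,4):SW a4@(3,4):SW a5@(1,1):SE a6@(0,5):N
t=2: a0@(1,4):SW a1@(3,1):W a2@(2,3):SW a3@(1,3):SW a4@(0,3):SW a5@(2,2):SE a6@(1,4):SW
t=3: a0@(2,3):SW a1@(3,0):W a2@(3,2):SW a3@(2,2):SW a4@(1,2):SW a5@(3,1):SW a6@(2,3):SW

6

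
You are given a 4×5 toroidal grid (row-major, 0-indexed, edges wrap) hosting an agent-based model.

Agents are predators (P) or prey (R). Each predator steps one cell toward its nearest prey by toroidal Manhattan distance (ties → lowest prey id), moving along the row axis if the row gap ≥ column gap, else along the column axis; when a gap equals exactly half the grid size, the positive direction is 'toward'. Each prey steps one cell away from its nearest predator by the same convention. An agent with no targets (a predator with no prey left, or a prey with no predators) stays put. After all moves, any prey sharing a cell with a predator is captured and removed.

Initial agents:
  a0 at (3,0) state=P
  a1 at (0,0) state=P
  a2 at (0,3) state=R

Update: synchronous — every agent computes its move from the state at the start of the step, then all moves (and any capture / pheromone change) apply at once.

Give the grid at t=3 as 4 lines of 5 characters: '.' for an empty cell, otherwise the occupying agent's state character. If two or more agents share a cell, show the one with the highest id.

t=1: a0@(3,4):P a1@(0,4):P a2@(0,2):R
t=2: a0@(3,3):P a1@(0,3):P a2@(0,1):R
t=3: a0@(3,2):P a1@(0,2):P a2@(0,0):R

R.P..
.....
.....
..P..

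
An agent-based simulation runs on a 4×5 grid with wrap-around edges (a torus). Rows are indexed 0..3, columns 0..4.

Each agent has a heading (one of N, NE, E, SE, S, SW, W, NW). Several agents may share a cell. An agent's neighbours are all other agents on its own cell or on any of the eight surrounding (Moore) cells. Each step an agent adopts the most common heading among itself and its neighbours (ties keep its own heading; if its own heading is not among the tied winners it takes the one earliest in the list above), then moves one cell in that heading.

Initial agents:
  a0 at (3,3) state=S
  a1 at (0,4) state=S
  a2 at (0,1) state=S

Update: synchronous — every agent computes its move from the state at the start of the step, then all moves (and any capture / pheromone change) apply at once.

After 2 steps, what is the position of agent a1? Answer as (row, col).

(2, 4)

t=1: a0@(0,3):S a1@(1,4):S a2@(1,1):S
t=2: a0@(1,3):S a1@(2,4):S a2@(2,1):S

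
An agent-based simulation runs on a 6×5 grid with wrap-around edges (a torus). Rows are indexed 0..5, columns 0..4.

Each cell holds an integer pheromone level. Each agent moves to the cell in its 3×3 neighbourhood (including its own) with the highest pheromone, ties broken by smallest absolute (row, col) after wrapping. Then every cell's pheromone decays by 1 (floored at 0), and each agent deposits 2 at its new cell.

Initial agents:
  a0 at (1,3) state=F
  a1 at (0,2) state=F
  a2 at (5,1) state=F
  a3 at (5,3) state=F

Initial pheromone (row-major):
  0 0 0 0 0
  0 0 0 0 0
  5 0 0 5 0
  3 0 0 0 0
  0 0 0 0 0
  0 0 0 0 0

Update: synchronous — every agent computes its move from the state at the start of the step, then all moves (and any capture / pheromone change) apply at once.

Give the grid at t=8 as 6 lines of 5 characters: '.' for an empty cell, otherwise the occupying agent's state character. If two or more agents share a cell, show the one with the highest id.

F....
.....
...F.
.....
.....
.....

t=1: a0@(2,3) a1@(0,1) a2@(0,0) a3@(0,2) | pheromone: 2 2 2 0 0 / 0 0 0 0 0 / 4 0 0 6 0 / 2 0 0 0 0 / 0 0 0 0 0 / 0 0 0 0 0
t=2: a0@(2,3) a1@(0,0) a2@(0,0) a3@(0,1) | pheromone: 5 3 1 0 0 / 0 0 0 0 0 / 3 0 0 7 0 / 1 0 0 0 0 / 0 0 0 0 0 / 0 0 0 0 0
t=3: a0@(2,3) a1@(0,0) a2@(0,0) a3@(0,0) | pheromone: 10 2 0 0 0 / 0 0 0 0 0 / 2 0 0 8 0 / 0 0 0 0 0 / 0 0 0 0 0 / 0 0 0 0 0
t=4: a0@(2,3) a1@(0,0) a2@(0,0) a3@(0,0) | pheromone: 15 1 0 0 0 / 0 0 0 0 0 / 1 0 0 9 0 / 0 0 0 0 0 / 0 0 0 0 0 / 0 0 0 0 0
t=5: a0@(2,3) a1@(0,0) a2@(0,0) a3@(0,0) | pheromone: 20 0 0 0 0 / 0 0 0 0 0 / 0 0 0 10 0 / 0 0 0 0 0 / 0 0 0 0 0 / 0 0 0 0 0
t=6: a0@(2,3) a1@(0,0) a2@(0,0) a3@(0,0) | pheromone: 25 0 0 0 0 / 0 0 0 0 0 / 0 0 0 11 0 / 0 0 0 0 0 / 0 0 0 0 0 / 0 0 0 0 0
t=7: a0@(2,3) a1@(0,0) a2@(0,0) a3@(0,0) | pheromone: 30 0 0 0 0 / 0 0 0 0 0 / 0 0 0 12 0 / 0 0 0 0 0 / 0 0 0 0 0 / 0 0 0 0 0
t=8: a0@(2,3) a1@(0,0) a2@(0,0) a3@(0,0) | pheromone: 35 0 0 0 0 / 0 0 0 0 0 / 0 0 0 13 0 / 0 0 0 0 0 / 0 0 0 0 0 / 0 0 0 0 0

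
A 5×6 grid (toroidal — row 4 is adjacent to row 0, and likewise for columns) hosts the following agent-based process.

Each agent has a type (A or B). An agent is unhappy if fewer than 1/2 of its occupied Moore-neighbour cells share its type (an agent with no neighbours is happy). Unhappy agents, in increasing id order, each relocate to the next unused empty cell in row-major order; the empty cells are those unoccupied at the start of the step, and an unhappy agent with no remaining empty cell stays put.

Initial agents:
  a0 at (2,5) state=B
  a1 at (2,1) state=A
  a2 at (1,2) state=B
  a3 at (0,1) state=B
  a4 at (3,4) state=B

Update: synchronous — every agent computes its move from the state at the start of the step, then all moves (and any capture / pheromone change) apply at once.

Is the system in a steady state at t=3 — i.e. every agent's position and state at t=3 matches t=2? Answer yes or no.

t=1: a0@(2,5):B a1@(0,0):A a2@(1,2):B a3@(0,1):B a4@(3,4):B
t=2: a0@(2,5):B a1@(0,2):A a2@(1,2):B a3@(0,1):B a4@(3,4):B
t=3: a0@(2,5):B a1@(0,0):A a2@(1,2):B a3@(0,1):B a4@(3,4):B

no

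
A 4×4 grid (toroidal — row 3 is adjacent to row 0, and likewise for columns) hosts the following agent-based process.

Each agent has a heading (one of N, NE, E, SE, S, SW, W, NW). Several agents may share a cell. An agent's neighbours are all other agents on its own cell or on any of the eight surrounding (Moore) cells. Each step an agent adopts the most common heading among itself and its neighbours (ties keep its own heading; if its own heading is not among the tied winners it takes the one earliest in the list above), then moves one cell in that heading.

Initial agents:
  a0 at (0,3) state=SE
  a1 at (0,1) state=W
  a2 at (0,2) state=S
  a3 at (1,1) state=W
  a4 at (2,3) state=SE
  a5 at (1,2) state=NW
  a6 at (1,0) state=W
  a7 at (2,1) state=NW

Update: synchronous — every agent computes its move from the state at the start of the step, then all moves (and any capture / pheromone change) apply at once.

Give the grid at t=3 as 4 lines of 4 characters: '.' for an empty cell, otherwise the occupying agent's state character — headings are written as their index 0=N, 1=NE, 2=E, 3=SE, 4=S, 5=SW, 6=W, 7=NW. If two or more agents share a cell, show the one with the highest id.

..66
.66.
....
..6.

t=1: a0@(1,0):SE a1@(0,0):W a2@(0,1):W a3@(1,0):W a4@(3,0):SE a5@(0,1):NW a6@(1,3):W a7@(1,0):NW
t=2: a0@(1,3):W a1@(0,3):W a2@(0,0):W a3@(1,3):W a4@(3,3):W a5@(0,0):W a6@(1,2):W a7@(1,3):W
t=3: a0@(1,2):W a1@(0,2):W a2@(0,3):W a3@(1,2):W a4@(3,2):W a5@(0,3):W a6@(1,1):W a7@(1,2):W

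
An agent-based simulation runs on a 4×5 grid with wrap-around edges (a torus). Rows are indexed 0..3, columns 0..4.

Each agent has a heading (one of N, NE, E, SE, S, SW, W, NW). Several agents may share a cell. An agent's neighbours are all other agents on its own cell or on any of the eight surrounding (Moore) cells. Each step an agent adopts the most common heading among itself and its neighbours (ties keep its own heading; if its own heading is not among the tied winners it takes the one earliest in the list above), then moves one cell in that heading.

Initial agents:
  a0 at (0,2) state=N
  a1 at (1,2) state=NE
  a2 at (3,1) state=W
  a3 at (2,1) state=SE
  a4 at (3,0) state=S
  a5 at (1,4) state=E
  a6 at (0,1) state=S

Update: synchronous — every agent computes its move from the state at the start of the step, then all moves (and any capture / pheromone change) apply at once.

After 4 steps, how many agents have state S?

6

t=1: a0@(3,2):N a1@(0,3):NE a2@(0,1):S a3@(3,2):SE a4@(0,0):S a5@(1,0):E a6@(1,1):S
t=2: a0@(2,2):N a1@(3,4):NE a2@(1,1):S a3@(0,3):SE a4@(1,0):S a5@(2,0):S a6@(2,1):S
t=3: a0@(3,2):S a1@(2,0):NE a2@(2,1):S a3@(1,4):SE a4@(2,0):S a5@(3,0):S a6@(3,1):S
t=4: a0@(0,2):S a1@(3,0):S a2@(3,1):S a3@(2,0):SE a4@(3,0):S a5@(0,0):S a6@(0,1):S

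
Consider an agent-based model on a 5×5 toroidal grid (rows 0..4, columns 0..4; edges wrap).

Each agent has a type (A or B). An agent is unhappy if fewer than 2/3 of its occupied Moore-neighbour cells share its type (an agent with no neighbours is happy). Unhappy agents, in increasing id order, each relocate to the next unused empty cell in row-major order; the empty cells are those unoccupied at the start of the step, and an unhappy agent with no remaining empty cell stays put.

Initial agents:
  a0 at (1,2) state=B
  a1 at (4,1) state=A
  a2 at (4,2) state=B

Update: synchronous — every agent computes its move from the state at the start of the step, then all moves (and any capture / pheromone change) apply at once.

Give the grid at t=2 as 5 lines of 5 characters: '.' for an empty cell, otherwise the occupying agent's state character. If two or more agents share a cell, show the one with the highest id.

..AB.
..B..
.....
.....
.....

t=1: a0@(1,2):B a1@(0,0):A a2@(0,1):B
t=2: a0@(1,2):B a1@(0,2):A a2@(0,3):B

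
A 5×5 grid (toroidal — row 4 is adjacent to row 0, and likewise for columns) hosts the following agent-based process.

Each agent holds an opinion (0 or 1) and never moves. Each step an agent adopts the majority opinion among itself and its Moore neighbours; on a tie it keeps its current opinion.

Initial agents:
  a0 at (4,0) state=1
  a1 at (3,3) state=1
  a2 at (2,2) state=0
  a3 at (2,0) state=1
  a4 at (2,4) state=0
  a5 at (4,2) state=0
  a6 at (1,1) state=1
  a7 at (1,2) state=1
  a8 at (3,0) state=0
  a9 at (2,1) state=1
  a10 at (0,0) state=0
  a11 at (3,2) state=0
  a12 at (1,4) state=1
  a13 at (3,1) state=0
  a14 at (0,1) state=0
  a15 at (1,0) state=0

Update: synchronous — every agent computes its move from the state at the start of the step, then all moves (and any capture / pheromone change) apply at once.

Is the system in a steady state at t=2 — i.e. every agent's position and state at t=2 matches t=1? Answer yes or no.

no

t=1: a0@(4,0):0 a1@(3,3):0 a2@(2,2):1 a3@(2,0):1 a4@(2,4):0 a5@(4,2):0 a6@(1,1):1 a7@(1,2):1 a8@(3,0):0 a9@(2,1):0 a10@(0,0):0 a11@(3,2):0 a12@(1,4):0 a13@(3,1):0 a14@(0,1):0 a15@(1,0):0
t=2: a0@(4,0):0 a1@(3,3):0 a2@(2,2):0 a3@(2,0):0 a4@(2,4):0 a5@(4,2):0 a6@(1,1):1 a7@(1,2):1 a8@(3,0):0 a9@(2,1):0 a10@(0,0):0 a11@(3,2):0 a12@(1,4):0 a13@(3,1):0 a14@(0,1):0 a15@(1,0):0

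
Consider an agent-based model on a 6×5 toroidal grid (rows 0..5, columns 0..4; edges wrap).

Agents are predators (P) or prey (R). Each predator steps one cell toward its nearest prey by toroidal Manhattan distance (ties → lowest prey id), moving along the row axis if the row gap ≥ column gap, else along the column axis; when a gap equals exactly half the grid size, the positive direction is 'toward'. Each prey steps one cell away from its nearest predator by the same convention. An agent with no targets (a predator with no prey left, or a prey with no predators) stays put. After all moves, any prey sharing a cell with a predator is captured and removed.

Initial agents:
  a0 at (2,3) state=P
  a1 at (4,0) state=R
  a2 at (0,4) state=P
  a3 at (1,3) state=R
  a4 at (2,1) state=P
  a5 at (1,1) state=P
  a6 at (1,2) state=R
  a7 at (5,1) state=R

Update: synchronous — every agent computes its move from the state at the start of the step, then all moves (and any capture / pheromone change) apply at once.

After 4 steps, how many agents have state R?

3

t=1: a0@(1,3):P a1@(3,0):R a2@(1,4):P a3@(0,3):R a4@(1,1):P a5@(1,2):P a7@(4,1):R
t=2: a0@(0,3):P a1@(4,0):R a2@(0,4):P a3@(5,3):R a4@(2,1):P a5@(0,2):P a7@(3,1):R
t=3: a0@(5,3):P a1@(3,0):R a2@(5,4):P a3@(4,3):R a4@(3,1):P a5@(5,2):P a7@(4,1):R
t=4: a0@(4,3):P a1@(3,4):R a2@(4,4):P a3@(3,3):R a4@(3,0):P a5@(4,2):P a7@(5,1):R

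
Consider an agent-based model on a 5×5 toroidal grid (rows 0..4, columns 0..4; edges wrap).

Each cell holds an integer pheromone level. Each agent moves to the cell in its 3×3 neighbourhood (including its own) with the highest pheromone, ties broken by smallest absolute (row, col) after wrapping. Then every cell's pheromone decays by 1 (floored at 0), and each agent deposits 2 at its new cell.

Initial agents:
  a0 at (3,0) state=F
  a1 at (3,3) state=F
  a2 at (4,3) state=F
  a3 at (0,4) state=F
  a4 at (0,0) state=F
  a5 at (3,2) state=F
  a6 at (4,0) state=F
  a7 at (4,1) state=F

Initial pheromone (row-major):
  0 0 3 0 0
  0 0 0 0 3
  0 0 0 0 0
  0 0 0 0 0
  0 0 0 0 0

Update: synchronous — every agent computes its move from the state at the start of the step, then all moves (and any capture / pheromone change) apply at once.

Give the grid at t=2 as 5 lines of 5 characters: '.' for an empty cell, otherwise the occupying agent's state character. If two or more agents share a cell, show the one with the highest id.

t=1: a0@(2,0) a1@(2,2) a2@(0,2) a3@(1,4) a4@(1,4) a5@(2,1) a6@(0,0) a7@(0,2) | pheromone: 2 0 6 0 0 / 0 0 0 0 6 / 2 2 2 0 0 / 0 0 0 0 0 / 0 0 0 0 0
t=2: a0@(1,4) a1@(2,1) a2@(0,2) a3@(1,4) a4@(1,4) a5@(2,0) a6@(1,4) a7@(0,2) | pheromone: 1 0 9 0 0 / 0 0 0 0 13 / 3 3 1 0 0 / 0 0 0 0 0 / 0 0 0 0 0

..F..
....F
FF...
.....
.....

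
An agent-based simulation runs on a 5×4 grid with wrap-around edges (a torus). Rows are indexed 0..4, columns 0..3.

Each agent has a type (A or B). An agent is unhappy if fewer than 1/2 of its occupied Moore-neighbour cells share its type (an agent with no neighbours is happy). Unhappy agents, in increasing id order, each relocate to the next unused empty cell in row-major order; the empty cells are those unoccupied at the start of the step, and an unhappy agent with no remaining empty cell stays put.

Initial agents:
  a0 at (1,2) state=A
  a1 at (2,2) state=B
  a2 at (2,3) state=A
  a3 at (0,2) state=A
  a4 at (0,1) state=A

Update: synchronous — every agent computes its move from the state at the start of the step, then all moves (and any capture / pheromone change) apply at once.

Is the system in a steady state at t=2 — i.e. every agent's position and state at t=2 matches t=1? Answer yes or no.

no

t=1: a0@(1,2):A a1@(0,0):B a2@(2,3):A a3@(0,2):A a4@(0,1):A
t=2: a0@(1,2):A a1@(0,3):B a2@(2,3):A a3@(0,2):A a4@(0,1):A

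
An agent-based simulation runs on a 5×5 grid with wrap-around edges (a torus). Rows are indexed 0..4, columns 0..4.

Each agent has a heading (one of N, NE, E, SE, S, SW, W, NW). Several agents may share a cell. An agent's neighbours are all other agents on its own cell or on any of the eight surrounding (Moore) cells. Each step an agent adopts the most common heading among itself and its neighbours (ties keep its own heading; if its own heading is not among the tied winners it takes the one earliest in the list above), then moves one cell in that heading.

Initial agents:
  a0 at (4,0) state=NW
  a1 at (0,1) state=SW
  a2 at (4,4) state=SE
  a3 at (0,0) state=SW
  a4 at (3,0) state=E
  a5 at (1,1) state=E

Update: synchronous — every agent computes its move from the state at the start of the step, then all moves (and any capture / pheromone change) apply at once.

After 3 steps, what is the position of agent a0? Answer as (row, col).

t=1: a0@(0,4):SW a1@(1,0):SW a2@(0,0):SE a3@(1,4):SW a4@(3,1):E a5@(2,0):SW
t=2: a0@(1,3):SW a1@(2,4):SW a2@(1,4):SW a3@(2,3):SW a4@(3,2):E a5@(3,4):SW
t=3: a0@(2,2):SW a1@(3,3):SW a2@(2,3):SW a3@(3,2):SW a4@(3,3):E a5@(4,3):SW

(2, 2)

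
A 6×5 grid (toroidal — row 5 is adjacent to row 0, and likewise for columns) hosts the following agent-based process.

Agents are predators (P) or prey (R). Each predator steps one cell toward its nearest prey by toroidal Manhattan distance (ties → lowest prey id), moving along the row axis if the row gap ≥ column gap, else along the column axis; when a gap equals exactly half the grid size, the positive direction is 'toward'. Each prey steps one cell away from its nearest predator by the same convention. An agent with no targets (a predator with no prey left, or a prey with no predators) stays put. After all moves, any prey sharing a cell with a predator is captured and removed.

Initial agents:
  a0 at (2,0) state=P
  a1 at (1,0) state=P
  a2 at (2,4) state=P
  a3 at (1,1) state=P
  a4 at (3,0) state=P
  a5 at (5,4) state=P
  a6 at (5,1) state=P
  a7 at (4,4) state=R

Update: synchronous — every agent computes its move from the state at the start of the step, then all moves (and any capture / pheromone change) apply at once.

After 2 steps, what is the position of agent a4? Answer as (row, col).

t=1: a0@(3,0):P a1@(2,0):P a2@(3,4):P a3@(2,1):P a4@(4,0):P a5@(4,4):P a6@(5,0):P
t=2: (unchanged — steady state)

(4, 0)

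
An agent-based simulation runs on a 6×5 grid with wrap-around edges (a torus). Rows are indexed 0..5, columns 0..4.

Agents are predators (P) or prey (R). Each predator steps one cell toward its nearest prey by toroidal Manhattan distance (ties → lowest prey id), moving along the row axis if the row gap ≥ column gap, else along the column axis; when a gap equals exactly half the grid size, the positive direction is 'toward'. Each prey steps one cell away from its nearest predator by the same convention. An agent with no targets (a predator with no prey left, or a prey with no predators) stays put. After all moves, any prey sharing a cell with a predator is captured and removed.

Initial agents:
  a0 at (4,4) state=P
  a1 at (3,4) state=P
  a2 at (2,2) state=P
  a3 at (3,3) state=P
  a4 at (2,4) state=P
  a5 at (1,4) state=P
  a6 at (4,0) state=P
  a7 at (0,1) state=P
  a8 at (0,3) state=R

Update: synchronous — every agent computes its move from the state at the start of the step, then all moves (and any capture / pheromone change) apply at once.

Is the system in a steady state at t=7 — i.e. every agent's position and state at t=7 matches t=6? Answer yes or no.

t=1: a0@(5,4):P a1@(4,4):P a2@(1,2):P a3@(4,3):P a4@(1,4):P a5@(0,4):P a6@(5,0):P a7@(0,2):P a8@(5,3):R
t=2: a0@(5,3):P a1@(5,4):P a2@(0,2):P a3@(5,3):P a4@(0,4):P a5@(5,4):P a6@(5,4):P a7@(5,2):P
t=3: (unchanged — steady state)

yes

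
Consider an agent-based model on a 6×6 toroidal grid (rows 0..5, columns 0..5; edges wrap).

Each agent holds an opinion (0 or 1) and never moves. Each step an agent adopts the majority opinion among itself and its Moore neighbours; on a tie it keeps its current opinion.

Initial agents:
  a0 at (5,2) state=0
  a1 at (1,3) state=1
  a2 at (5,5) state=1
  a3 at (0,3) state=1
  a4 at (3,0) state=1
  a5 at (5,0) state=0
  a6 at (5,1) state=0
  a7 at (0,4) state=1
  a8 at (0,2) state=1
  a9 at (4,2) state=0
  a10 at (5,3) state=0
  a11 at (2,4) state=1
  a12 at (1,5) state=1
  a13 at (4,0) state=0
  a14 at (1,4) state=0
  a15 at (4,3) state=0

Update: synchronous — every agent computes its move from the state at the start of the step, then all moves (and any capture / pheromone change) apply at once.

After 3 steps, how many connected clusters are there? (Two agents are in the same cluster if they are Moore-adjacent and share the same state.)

3

t=1: a0@(5,2):0 a1@(1,3):1 a2@(5,5):1 a3@(0,3):1 a4@(3,0):1 a5@(5,0):0 a6@(5,1):0 a7@(0,4):1 a8@(0,2):1 a9@(4,2):0 a10@(5,3):0 a11@(2,4):1 a12@(1,5):1 a13@(4,0):0 a14@(1,4):1 a15@(4,3):0
t=2: (unchanged — steady state)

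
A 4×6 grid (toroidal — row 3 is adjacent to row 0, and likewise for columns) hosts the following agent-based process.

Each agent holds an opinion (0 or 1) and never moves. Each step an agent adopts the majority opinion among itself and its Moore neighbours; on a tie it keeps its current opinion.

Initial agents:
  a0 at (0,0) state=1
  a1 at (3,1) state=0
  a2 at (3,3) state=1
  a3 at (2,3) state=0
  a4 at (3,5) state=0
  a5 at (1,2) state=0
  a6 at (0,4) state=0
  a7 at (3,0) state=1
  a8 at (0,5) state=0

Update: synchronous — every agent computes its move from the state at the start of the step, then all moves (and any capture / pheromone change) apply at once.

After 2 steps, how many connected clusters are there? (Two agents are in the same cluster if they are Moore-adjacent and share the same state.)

t=1: a0@(0,0):0 a1@(3,1):1 a2@(3,3):0 a3@(2,3):0 a4@(3,5):0 a5@(1,2):0 a6@(0,4):0 a7@(3,0):0 a8@(0,5):0
t=2: a0@(0,0):0 a1@(3,1):0 a2@(3,3):0 a3@(2,3):0 a4@(3,5):0 a5@(1,2):0 a6@(0,4):0 a7@(3,0):0 a8@(0,5):0

1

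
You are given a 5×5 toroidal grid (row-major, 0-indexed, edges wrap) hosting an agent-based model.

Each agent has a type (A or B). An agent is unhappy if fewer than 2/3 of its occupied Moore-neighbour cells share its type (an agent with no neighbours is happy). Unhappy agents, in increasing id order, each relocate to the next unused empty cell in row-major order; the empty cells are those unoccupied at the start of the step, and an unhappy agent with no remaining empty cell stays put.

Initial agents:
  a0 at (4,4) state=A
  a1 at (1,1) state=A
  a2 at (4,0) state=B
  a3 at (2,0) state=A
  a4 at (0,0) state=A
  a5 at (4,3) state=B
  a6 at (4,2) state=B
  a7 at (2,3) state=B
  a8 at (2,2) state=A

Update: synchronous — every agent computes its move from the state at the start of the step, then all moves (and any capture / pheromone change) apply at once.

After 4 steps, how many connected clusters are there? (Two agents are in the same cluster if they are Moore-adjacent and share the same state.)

2

t=1: a0@(0,1):A a1@(1,1):A a2@(0,2):B a3@(2,0):A a4@(0,0):A a5@(0,3):B a6@(4,2):B a7@(0,4):B a8@(1,0):A
t=2: a0@(1,2):A a1@(1,1):A a2@(1,3):B a3@(2,0):A a4@(0,0):A a5@(0,3):B a6@(4,2):B a7@(1,4):B a8@(1,0):A
t=3: a0@(0,1):A a1@(1,1):A a2@(1,3):B a3@(2,0):A a4@(0,0):A a5@(0,3):B a6@(4,2):B a7@(0,2):B a8@(1,0):A
t=4: a0@(0,4):A a1@(1,1):A a2@(1,3):B a3@(2,0):A a4@(0,0):A a5@(0,3):B a6@(4,2):B a7@(1,2):B a8@(1,0):A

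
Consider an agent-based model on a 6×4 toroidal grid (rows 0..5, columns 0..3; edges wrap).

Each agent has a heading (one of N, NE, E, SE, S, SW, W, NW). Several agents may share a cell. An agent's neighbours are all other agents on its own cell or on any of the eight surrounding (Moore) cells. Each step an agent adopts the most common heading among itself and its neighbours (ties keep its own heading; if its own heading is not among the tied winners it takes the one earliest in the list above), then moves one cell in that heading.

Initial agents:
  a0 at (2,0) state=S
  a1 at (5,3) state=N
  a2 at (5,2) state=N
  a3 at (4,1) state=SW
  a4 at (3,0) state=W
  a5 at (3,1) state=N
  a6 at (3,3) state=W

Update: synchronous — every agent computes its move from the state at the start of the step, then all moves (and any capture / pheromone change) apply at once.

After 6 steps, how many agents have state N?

t=1: a0@(2,3):W a1@(4,3):N a2@(4,2):N a3@(3,1):N a4@(3,3):W a5@(2,1):N a6@(3,2):W
t=2: a0@(2,2):W a1@(3,3):N a2@(3,2):N a3@(2,1):N a4@(3,2):W a5@(1,1):N a6@(2,2):N
t=3: a0@(1,2):N a1@(2,3):N a2@(2,2):N a3@(1,1):N a4@(2,2):N a5@(0,1):N a6@(1,2):N
t=4: a0@(0,2):N a1@(1,3):N a2@(1,2):N a3@(0,1):N a4@(1,2):N a5@(5,1):N a6@(0,2):N
t=5: a0@(5,2):N a1@(0,3):N a2@(0,2):N a3@(5,1):N a4@(0,2):N a5@(4,1):N a6@(5,2):N
t=6: a0@(4,2):N a1@(5,3):N a2@(5,2):N a3@(4,1):N a4@(5,2):N a5@(3,1):N a6@(4,2):N

7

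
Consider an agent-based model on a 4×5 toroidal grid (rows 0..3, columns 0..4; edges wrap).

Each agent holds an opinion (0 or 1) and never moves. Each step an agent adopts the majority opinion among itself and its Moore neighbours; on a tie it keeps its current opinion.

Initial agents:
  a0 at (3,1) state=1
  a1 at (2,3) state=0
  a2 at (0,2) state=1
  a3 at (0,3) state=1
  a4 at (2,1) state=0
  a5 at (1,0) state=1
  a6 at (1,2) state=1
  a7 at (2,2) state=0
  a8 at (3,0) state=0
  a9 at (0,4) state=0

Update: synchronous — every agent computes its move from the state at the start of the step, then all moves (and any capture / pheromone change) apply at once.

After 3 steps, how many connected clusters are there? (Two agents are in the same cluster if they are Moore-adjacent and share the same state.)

2

t=1: a0@(3,1):0 a1@(2,3):0 a2@(0,2):1 a3@(0,3):1 a4@(2,1):0 a5@(1,0):0 a6@(1,2):1 a7@(2,2):0 a8@(3,0):0 a9@(0,4):0
t=2: (unchanged — steady state)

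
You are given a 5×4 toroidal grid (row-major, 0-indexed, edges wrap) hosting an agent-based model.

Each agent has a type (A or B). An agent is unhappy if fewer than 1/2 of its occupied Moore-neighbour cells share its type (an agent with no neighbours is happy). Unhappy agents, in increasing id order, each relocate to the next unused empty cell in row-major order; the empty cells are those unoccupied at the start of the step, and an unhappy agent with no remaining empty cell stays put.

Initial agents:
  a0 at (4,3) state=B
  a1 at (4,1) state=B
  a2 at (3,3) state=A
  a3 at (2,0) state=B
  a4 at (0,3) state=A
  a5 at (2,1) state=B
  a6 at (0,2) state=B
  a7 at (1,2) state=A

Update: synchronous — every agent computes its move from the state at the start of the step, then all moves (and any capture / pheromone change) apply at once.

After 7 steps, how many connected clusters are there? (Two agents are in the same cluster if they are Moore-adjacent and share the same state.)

t=1: a0@(0,0):B a1@(4,1):B a2@(0,1):A a3@(2,0):B a4@(1,0):A a5@(2,1):B a6@(0,2):B a7@(1,1):A
t=2: a0@(0,3):B a1@(4,1):B a2@(1,2):A a3@(1,3):B a4@(2,2):A a5@(2,3):B a6@(3,0):B a7@(3,1):A
t=3: a0@(0,3):B a1@(4,1):B a2@(0,0):A a3@(1,3):B a4@(2,2):A a5@(2,3):B a6@(3,0):B a7@(0,1):A
t=4: a0@(0,3):B a1@(0,2):B a2@(1,0):A a3@(1,3):B a4@(1,1):A a5@(2,3):B a6@(3,0):B a7@(0,1):A
t=5: a0@(0,3):B a1@(0,2):B a2@(0,0):A a3@(1,3):B a4@(1,1):A a5@(2,3):B a6@(3,0):B a7@(0,1):A
t=6: (unchanged — steady state)

2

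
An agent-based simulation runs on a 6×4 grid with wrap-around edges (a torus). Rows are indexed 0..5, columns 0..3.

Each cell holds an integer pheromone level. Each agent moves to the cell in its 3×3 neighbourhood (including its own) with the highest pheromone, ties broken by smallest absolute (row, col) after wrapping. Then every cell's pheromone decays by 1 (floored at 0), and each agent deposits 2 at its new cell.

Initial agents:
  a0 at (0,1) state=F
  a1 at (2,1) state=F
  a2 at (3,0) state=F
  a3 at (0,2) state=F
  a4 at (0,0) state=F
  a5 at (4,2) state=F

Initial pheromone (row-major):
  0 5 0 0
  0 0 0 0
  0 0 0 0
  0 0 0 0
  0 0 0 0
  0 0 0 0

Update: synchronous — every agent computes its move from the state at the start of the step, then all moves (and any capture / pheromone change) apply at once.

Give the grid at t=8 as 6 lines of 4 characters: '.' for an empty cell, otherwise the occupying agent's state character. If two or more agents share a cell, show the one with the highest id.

.F..
....
....
....
....
....

t=1: a0@(0,1) a1@(1,0) a2@(2,0) a3@(0,1) a4@(0,1) a5@(3,1) | pheromone: 0 10 0 0 / 2 0 0 0 / 2 0 0 0 / 0 2 0 0 / 0 0 0 0 / 0 0 0 0
t=2: a0@(0,1) a1@(0,1) a2@(1,0) a3@(0,1) a4@(0,1) a5@(2,0) | pheromone: 0 17 0 0 / 3 0 0 0 / 3 0 0 0 / 0 1 0 0 / 0 0 0 0 / 0 0 0 0
t=3: a0@(0,1) a1@(0,1) a2@(0,1) a3@(0,1) a4@(0,1) a5@(1,0) | pheromone: 0 26 0 0 / 4 0 0 0 / 2 0 0 0 / 0 0 0 0 / 0 0 0 0 / 0 0 0 0
t=4: a0@(0,1) a1@(0,1) a2@(0,1) a3@(0,1) a4@(0,1) a5@(0,1) | pheromone: 0 37 0 0 / 3 0 0 0 / 1 0 0 0 / 0 0 0 0 / 0 0 0 0 / 0 0 0 0
t=5: a0@(0,1) a1@(0,1) a2@(0,1) a3@(0,1) a4@(0,1) a5@(0,1) | pheromone: 0 48 0 0 / 2 0 0 0 / 0 0 0 0 / 0 0 0 0 / 0 0 0 0 / 0 0 0 0
t=6: a0@(0,1) a1@(0,1) a2@(0,1) a3@(0,1) a4@(0,1) a5@(0,1) | pheromone: 0 59 0 0 / 1 0 0 0 / 0 0 0 0 / 0 0 0 0 / 0 0 0 0 / 0 0 0 0
t=7: a0@(0,1) a1@(0,1) a2@(0,1) a3@(0,1) a4@(0,1) a5@(0,1) | pheromone: 0 70 0 0 / 0 0 0 0 / 0 0 0 0 / 0 0 0 0 / 0 0 0 0 / 0 0 0 0
t=8: a0@(0,1) a1@(0,1) a2@(0,1) a3@(0,1) a4@(0,1) a5@(0,1) | pheromone: 0 81 0 0 / 0 0 0 0 / 0 0 0 0 / 0 0 0 0 / 0 0 0 0 / 0 0 0 0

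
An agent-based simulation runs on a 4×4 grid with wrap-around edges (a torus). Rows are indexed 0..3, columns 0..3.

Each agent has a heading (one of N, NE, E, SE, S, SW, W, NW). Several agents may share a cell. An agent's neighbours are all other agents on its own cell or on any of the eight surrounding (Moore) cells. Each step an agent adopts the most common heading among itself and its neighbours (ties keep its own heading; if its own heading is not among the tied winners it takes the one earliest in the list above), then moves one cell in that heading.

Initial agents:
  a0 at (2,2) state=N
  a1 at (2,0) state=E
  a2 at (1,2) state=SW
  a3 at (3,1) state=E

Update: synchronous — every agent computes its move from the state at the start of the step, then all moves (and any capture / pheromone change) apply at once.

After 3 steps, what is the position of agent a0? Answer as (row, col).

t=1: a0@(1,2):N a1@(2,1):E a2@(2,1):SW a3@(3,2):E
t=2: a0@(0,2):N a1@(2,2):E a2@(2,2):E a3@(3,3):E
t=3: a0@(3,2):N a1@(2,3):E a2@(2,3):E a3@(3,0):E

(3, 2)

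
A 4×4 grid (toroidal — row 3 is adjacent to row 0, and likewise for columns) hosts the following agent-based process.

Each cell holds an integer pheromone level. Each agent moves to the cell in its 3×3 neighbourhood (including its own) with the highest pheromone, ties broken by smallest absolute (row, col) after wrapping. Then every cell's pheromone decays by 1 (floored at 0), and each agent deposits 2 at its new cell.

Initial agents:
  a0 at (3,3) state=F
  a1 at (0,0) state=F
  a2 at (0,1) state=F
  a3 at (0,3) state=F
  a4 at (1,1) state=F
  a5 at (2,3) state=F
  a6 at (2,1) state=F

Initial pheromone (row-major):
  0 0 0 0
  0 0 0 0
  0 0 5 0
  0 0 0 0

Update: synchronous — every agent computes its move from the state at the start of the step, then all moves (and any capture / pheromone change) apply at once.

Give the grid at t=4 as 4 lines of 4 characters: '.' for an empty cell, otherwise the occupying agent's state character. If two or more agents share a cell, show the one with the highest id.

F...
....
..F.
....

t=1: a0@(2,2) a1@(0,0) a2@(0,0) a3@(0,0) a4@(2,2) a5@(2,2) a6@(2,2) | pheromone: 6 0 0 0 / 0 0 0 0 / 0 0 12 0 / 0 0 0 0
t=2: a0@(2,2) a1@(0,0) a2@(0,0) a3@(0,0) a4@(2,2) a5@(2,2) a6@(2,2) | pheromone: 11 0 0 0 / 0 0 0 0 / 0 0 19 0 / 0 0 0 0
t=3: a0@(2,2) a1@(0,0) a2@(0,0) a3@(0,0) a4@(2,2) a5@(2,2) a6@(2,2) | pheromone: 16 0 0 0 / 0 0 0 0 / 0 0 26 0 / 0 0 0 0
t=4: a0@(2,2) a1@(0,0) a2@(0,0) a3@(0,0) a4@(2,2) a5@(2,2) a6@(2,2) | pheromone: 21 0 0 0 / 0 0 0 0 / 0 0 33 0 / 0 0 0 0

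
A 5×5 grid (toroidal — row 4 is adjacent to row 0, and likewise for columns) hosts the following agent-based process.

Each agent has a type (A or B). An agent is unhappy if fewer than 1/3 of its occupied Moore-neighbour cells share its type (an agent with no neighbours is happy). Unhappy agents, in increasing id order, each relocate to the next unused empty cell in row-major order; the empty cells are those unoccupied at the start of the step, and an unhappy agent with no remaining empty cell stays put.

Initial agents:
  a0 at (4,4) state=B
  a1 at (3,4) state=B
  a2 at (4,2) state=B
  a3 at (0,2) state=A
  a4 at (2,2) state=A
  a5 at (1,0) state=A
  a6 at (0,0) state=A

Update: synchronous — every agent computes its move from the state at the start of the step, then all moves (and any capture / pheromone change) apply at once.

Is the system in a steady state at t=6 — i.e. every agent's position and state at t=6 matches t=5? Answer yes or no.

t=1: a0@(4,4):B a1@(3,4):B a2@(0,1):B a3@(0,3):A a4@(2,2):A a5@(1,0):A a6@(0,0):A
t=2: a0@(4,4):B a1@(3,4):B a2@(0,2):B a3@(0,4):A a4@(2,2):A a5@(1,0):A a6@(0,0):A
t=3: (unchanged — steady state)

yes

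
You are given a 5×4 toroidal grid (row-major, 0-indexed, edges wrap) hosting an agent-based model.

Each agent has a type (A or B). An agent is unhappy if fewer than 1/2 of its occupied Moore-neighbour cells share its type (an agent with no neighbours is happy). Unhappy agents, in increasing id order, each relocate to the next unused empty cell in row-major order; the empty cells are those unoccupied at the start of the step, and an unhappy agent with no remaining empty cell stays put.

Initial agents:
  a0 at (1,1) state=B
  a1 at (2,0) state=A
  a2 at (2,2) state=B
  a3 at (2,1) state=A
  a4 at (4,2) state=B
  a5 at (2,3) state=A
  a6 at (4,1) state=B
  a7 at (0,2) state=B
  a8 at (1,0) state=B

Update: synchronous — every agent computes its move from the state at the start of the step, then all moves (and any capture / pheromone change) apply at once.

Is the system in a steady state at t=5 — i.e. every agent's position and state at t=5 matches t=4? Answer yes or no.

no

t=1: a0@(1,1):B a1@(2,0):A a2@(0,0):B a3@(0,1):A a4@(4,2):B a5@(0,3):A a6@(4,1):B a7@(0,2):B a8@(1,2):B
t=2: a0@(1,1):B a1@(1,0):A a2@(0,0):B a3@(1,3):A a4@(4,2):B a5@(2,1):A a6@(4,1):B a7@(0,2):B a8@(1,2):B
t=3: a0@(1,1):B a1@(1,0):A a2@(0,0):B a3@(0,1):A a4@(4,2):B a5@(0,3):A a6@(4,1):B a7@(0,2):B a8@(1,2):B
t=4: a0@(1,1):B a1@(1,0):A a2@(1,3):B a3@(2,0):A a4@(4,2):B a5@(2,1):A a6@(4,1):B a7@(0,2):B a8@(1,2):B
t=5: a0@(0,0):B a1@(1,0):A a2@(1,3):B a3@(2,0):A a4@(4,2):B a5@(2,1):A a6@(4,1):B a7@(0,2):B a8@(1,2):B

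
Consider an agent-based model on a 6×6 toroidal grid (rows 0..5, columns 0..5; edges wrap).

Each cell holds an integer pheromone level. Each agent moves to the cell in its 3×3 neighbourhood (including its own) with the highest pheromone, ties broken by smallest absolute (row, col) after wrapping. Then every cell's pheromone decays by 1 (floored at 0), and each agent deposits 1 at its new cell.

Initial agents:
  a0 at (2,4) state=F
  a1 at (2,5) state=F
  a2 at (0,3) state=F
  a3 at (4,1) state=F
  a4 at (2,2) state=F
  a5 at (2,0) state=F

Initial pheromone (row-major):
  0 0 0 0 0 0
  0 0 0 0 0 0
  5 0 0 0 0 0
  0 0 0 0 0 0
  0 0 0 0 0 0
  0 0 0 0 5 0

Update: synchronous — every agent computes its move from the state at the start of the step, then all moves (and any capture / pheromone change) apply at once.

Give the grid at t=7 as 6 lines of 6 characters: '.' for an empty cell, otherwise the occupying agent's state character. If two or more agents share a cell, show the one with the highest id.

......
...F..
F.....
......
......
....F.

t=1: a0@(1,3) a1@(2,0) a2@(5,4) a3@(3,0) a4@(1,1) a5@(2,0) | pheromone: 0 0 0 0 0 0 / 0 1 0 1 0 0 / 6 0 0 0 0 0 / 1 0 0 0 0 0 / 0 0 0 0 0 0 / 0 0 0 0 5 0
t=2: a0@(1,3) a1@(2,0) a2@(5,4) a3@(2,0) a4@(2,0) a5@(2,0) | pheromone: 0 0 0 0 0 0 / 0 0 0 1 0 0 / 9 0 0 0 0 0 / 0 0 0 0 0 0 / 0 0 0 0 0 0 / 0 0 0 0 5 0
t=3: a0@(1,3) a1@(2,0) a2@(5,4) a3@(2,0) a4@(2,0) a5@(2,0) | pheromone: 0 0 0 0 0 0 / 0 0 0 1 0 0 / 12 0 0 0 0 0 / 0 0 0 0 0 0 / 0 0 0 0 0 0 / 0 0 0 0 5 0
t=4: a0@(1,3) a1@(2,0) a2@(5,4) a3@(2,0) a4@(2,0) a5@(2,0) | pheromone: 0 0 0 0 0 0 / 0 0 0 1 0 0 / 15 0 0 0 0 0 / 0 0 0 0 0 0 / 0 0 0 0 0 0 / 0 0 0 0 5 0
t=5: a0@(1,3) a1@(2,0) a2@(5,4) a3@(2,0) a4@(2,0) a5@(2,0) | pheromone: 0 0 0 0 0 0 / 0 0 0 1 0 0 / 18 0 0 0 0 0 / 0 0 0 0 0 0 / 0 0 0 0 0 0 / 0 0 0 0 5 0
t=6: a0@(1,3) a1@(2,0) a2@(5,4) a3@(2,0) a4@(2,0) a5@(2,0) | pheromone: 0 0 0 0 0 0 / 0 0 0 1 0 0 / 21 0 0 0 0 0 / 0 0 0 0 0 0 / 0 0 0 0 0 0 / 0 0 0 0 5 0
t=7: a0@(1,3) a1@(2,0) a2@(5,4) a3@(2,0) a4@(2,0) a5@(2,0) | pheromone: 0 0 0 0 0 0 / 0 0 0 1 0 0 / 24 0 0 0 0 0 / 0 0 0 0 0 0 / 0 0 0 0 0 0 / 0 0 0 0 5 0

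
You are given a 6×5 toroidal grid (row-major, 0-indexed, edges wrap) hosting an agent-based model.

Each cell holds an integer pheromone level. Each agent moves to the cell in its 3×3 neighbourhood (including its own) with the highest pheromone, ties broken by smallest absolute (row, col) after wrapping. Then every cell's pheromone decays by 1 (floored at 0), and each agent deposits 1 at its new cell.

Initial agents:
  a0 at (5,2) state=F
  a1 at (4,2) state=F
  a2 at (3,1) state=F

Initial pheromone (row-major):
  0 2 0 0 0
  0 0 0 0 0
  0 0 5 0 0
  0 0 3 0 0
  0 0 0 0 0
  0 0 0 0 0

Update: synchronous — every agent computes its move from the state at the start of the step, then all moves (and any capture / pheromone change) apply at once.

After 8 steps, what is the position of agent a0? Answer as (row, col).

t=1: a0@(0,1) a1@(3,2) a2@(2,2) | pheromone: 0 2 0 0 0 / 0 0 0 0 0 / 0 0 5 0 0 / 0 0 3 0 0 / 0 0 0 0 0 / 0 0 0 0 0
t=2: a0@(0,1) a1@(2,2) a2@(2,2) | pheromone: 0 2 0 0 0 / 0 0 0 0 0 / 0 0 6 0 0 / 0 0 2 0 0 / 0 0 0 0 0 / 0 0 0 0 0
t=3: a0@(0,1) a1@(2,2) a2@(2,2) | pheromone: 0 2 0 0 0 / 0 0 0 0 0 / 0 0 7 0 0 / 0 0 1 0 0 / 0 0 0 0 0 / 0 0 0 0 0
t=4: a0@(0,1) a1@(2,2) a2@(2,2) | pheromone: 0 2 0 0 0 / 0 0 0 0 0 / 0 0 8 0 0 / 0 0 0 0 0 / 0 0 0 0 0 / 0 0 0 0 0
t=5: a0@(0,1) a1@(2,2) a2@(2,2) | pheromone: 0 2 0 0 0 / 0 0 0 0 0 / 0 0 9 0 0 / 0 0 0 0 0 / 0 0 0 0 0 / 0 0 0 0 0
t=6: a0@(0,1) a1@(2,2) a2@(2,2) | pheromone: 0 2 0 0 0 / 0 0 0 0 0 / 0 0 10 0 0 / 0 0 0 0 0 / 0 0 0 0 0 / 0 0 0 0 0
t=7: a0@(0,1) a1@(2,2) a2@(2,2) | pheromone: 0 2 0 0 0 / 0 0 0 0 0 / 0 0 11 0 0 / 0 0 0 0 0 / 0 0 0 0 0 / 0 0 0 0 0
t=8: a0@(0,1) a1@(2,2) a2@(2,2) | pheromone: 0 2 0 0 0 / 0 0 0 0 0 / 0 0 12 0 0 / 0 0 0 0 0 / 0 0 0 0 0 / 0 0 0 0 0

(0, 1)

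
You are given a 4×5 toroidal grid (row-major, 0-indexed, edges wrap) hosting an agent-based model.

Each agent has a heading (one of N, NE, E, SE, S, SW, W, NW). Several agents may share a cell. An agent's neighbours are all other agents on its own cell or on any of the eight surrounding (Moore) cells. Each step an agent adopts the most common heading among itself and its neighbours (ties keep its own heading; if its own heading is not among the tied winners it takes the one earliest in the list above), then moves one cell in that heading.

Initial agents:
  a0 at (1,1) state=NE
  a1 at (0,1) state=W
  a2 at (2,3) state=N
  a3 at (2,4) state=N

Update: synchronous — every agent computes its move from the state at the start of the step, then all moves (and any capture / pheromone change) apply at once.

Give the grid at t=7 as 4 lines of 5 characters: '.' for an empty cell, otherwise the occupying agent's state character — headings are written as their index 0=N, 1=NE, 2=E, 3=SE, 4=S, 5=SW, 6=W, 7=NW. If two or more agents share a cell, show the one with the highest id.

t=1: a0@(0,2):NE a1@(0,0):W a2@(1,3):N a3@(1,4):N
t=2: a0@(3,3):NE a1@(0,4):W a2@(0,3):N a3@(0,4):N
t=3: a0@(2,3):N a1@(3,4):N a2@(3,3):N a3@(3,4):N
t=4: a0@(1,3):N a1@(2,4):N a2@(2,3):N a3@(2,4):N
t=5: a0@(0,3):N a1@(1,4):N a2@(1,3):N a3@(1,4):N
t=6: a0@(3,3):N a1@(0,4):N a2@(0,3):N a3@(0,4):N
t=7: a0@(2,3):N a1@(3,4):N a2@(3,3):N a3@(3,4):N

.....
.....
...0.
...00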